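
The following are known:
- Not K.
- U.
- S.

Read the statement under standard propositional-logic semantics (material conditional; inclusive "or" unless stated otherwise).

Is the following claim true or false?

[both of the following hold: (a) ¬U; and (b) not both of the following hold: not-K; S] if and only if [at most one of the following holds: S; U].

In symbols: (~U & (~K nand S)) <-> (S nand U)

~U = ~T = F
~K = ~F = T
~K nand S = T nand T = F
~U & (~K nand S) = F & F = F
S nand U = T nand T = F
(~U & (~K nand S)) <-> (S nand U) = F <-> F = T

True.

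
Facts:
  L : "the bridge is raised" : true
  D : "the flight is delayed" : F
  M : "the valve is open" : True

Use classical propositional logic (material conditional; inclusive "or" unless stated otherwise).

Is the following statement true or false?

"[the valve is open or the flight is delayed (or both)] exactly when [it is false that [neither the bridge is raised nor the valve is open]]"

True.

Parsed as (M | D) <-> ~(L nor M)

M | D = T | F = T
L nor M = T nor T = F
~(L nor M) = ~F = T
(M | D) <-> ~(L nor M) = T <-> T = T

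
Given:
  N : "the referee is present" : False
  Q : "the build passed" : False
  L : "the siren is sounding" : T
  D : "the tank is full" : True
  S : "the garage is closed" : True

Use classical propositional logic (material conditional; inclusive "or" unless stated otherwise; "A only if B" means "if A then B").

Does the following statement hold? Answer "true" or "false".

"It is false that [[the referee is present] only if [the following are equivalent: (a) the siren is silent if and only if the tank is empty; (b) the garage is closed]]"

Values: N=F, L=T, D=T, S=T.
This is ~(N -> ((~L <-> ~D) <-> S)).

~L = ~T = F
~D = ~T = F
~L <-> ~D = F <-> F = T
(~L <-> ~D) <-> S = T <-> T = T
N -> ((~L <-> ~D) <-> S) = F -> T = T
~(N -> ((~L <-> ~D) <-> S)) = ~T = F

false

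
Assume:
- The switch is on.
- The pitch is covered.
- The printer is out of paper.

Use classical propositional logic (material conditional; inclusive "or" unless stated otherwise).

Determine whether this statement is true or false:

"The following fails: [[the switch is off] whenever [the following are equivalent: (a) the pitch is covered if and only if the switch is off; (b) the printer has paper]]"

True.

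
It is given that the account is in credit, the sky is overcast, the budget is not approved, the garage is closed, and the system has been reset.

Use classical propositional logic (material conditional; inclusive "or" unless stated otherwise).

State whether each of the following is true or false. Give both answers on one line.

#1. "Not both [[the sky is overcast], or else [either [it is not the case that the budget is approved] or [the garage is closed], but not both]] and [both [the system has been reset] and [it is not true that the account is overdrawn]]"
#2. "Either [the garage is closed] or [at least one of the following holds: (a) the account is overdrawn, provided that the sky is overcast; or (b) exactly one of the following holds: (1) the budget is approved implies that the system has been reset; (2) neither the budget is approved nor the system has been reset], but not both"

#1 False; #2 False

Let N = "the sky is overcast" (T), L = "the budget is approved" (F), K = "the garage is closed" (T), U = "the system has been reset" (T), Q = "the account is overdrawn" (F).

#1: Parsed as (N ∨ (¬L ⊕ K)) ↑ (U ∧ ¬Q)

¬L = ¬F = T
¬L ⊕ K = T ⊕ T = F
N ∨ (¬L ⊕ K) = T ∨ F = T
¬Q = ¬F = T
U ∧ ¬Q = T ∧ T = T
(N ∨ (¬L ⊕ K)) ↑ (U ∧ ¬Q) = T ↑ T = F
So #1 is false.

#2: This is K ⊕ ((N → Q) ∨ ((L → U) ⊕ (L ↓ U))).

N → Q = T → F = F
L → U = F → T = T
L ↓ U = F ↓ T = F
(L → U) ⊕ (L ↓ U) = T ⊕ F = T
(N → Q) ∨ ((L → U) ⊕ (L ↓ U)) = F ∨ T = T
K ⊕ ((N → Q) ∨ ((L → U) ⊕ (L ↓ U))) = T ⊕ T = F
Hence #2 is false.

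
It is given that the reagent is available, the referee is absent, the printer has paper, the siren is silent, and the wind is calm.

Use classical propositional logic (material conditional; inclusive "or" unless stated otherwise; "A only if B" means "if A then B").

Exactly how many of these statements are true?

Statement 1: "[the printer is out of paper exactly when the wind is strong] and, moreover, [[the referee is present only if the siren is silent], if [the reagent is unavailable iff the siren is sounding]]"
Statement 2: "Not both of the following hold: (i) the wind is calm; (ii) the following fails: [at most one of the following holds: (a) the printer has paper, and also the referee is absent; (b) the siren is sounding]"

2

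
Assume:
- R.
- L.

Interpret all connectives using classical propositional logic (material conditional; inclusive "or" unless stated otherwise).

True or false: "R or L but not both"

Parsed as R xor L

R xor L = True xor True = False

false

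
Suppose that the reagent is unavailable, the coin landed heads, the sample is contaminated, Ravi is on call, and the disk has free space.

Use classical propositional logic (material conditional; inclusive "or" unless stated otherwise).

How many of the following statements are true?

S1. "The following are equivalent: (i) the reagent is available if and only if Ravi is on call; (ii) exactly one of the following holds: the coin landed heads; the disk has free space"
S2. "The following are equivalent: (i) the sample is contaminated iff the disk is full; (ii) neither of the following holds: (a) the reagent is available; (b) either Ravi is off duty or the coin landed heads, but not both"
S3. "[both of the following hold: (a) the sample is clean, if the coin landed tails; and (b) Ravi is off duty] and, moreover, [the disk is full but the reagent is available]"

Let P = "the reagent is available" (False), S = "Ravi is on call" (True), Q = "the coin landed heads" (True), U = "the disk is full" (False), R = "the sample is contaminated" (True).

S1: This is (P iff S) iff (Q xor not U).

P iff S = False iff True = False
not U = not False = True
Q xor not U = True xor True = False
(P iff S) iff (Q xor not U) = False iff False = True
Thus S1 is true.

S2: In symbols: (R iff U) iff (P nor (not S xor Q))

R iff U = True iff False = False
not S = not True = False
not S xor Q = False xor True = True
P nor (not S xor Q) = False nor True = False
(R iff U) iff (P nor (not S xor Q)) = False iff False = True
So S2 is true.

S3: Formalization: ((not Q -> not R) and not S) and (U and P)

not Q = not True = False
not R = not True = False
not Q -> not R = False -> False = True
not S = not True = False
(not Q -> not R) and not S = True and False = False
U and P = False and False = False
((not Q -> not R) and not S) and (U and P) = False and False = False
Thus S3 is false.

Count: 2.

2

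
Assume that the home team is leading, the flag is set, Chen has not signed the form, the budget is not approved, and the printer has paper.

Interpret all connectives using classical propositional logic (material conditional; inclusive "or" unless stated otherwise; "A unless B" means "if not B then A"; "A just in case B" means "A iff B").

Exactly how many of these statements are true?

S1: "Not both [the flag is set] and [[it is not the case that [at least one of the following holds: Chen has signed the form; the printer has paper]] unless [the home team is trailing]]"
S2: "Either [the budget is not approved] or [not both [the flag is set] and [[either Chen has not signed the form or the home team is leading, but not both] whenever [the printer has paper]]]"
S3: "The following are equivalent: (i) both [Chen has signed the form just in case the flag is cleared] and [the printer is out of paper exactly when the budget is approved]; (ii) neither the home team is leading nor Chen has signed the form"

Let D = "the flag is set" (T), H = "Chen has signed the form" (F), P = "the printer has paper" (T), Q = "the home team is leading" (T), L = "the budget is approved" (F).

S1: Parsed as D nand (~(H | P) | ~Q)

H | P = F | T = T
~(H | P) = ~T = F
~Q = ~T = F
~(H | P) | ~Q = F | F = F
D nand (~(H | P) | ~Q) = T nand F = T
Hence S1 is true.

S2: Parsed as ~L | (D nand (P -> (~H xor Q)))

~L = ~F = T
~H = ~F = T
~H xor Q = T xor T = F
P -> (~H xor Q) = T -> F = F
D nand (P -> (~H xor Q)) = T nand F = T
~L | (D nand (P -> (~H xor Q))) = T | T = T
Thus S2 is true.

S3: This is ((H <-> ~D) & (~P <-> L)) <-> (Q nor H).

~D = ~T = F
H <-> ~D = F <-> F = T
~P = ~T = F
~P <-> L = F <-> F = T
(H <-> ~D) & (~P <-> L) = T & T = T
Q nor H = T nor F = F
((H <-> ~D) & (~P <-> L)) <-> (Q nor H) = T <-> F = F
Hence S3 is false.

True statements: 2 (S1, S2).

2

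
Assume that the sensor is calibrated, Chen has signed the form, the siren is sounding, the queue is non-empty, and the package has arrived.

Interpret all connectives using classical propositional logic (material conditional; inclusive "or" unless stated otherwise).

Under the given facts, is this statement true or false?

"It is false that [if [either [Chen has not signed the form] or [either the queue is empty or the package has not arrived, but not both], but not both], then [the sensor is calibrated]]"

false

Let W = "Chen has signed the form" (True), N = "the queue is empty" (False), V = "the package has arrived" (True), R = "the sensor is calibrated" (True).
This is not ((not W xor (N xor not V)) -> R).

not W = not True = False
not V = not True = False
N xor not V = False xor False = False
not W xor (N xor not V) = False xor False = False
(not W xor (N xor not V)) -> R = False -> True = True
not ((not W xor (N xor not V)) -> R) = not True = False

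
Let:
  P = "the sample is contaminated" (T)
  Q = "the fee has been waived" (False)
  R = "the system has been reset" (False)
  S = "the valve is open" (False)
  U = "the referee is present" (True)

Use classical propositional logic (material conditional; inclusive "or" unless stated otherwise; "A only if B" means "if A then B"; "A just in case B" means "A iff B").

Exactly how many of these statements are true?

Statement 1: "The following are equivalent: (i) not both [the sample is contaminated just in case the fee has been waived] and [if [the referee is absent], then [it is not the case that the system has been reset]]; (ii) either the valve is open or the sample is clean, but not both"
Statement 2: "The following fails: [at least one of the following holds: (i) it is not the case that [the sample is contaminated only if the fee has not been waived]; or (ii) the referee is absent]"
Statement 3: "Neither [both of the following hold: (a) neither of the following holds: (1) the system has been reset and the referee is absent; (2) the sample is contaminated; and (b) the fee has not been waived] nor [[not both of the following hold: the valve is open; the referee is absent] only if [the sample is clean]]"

Statement 1: Parsed as ((P ↔ Q) ↑ (¬U → ¬R)) ↔ (S ⊕ ¬P)

P ↔ Q = T ↔ F = F
¬U = ¬T = F
¬R = ¬F = T
¬U → ¬R = F → T = T
(P ↔ Q) ↑ (¬U → ¬R) = F ↑ T = T
¬P = ¬T = F
S ⊕ ¬P = F ⊕ F = F
((P ↔ Q) ↑ (¬U → ¬R)) ↔ (S ⊕ ¬P) = T ↔ F = F
So Statement 1 is false.

Statement 2: Parsed as ¬(¬(P → ¬Q) ∨ ¬U)

¬Q = ¬F = T
P → ¬Q = T → T = T
¬(P → ¬Q) = ¬T = F
¬U = ¬T = F
¬(P → ¬Q) ∨ ¬U = F ∨ F = F
¬(¬(P → ¬Q) ∨ ¬U) = ¬F = T
Hence Statement 2 is true.

Statement 3: Formalization: (((R ∧ ¬U) ↓ P) ∧ ¬Q) ↓ ((S ↑ ¬U) → ¬P)

¬U = ¬T = F
R ∧ ¬U = F ∧ F = F
(R ∧ ¬U) ↓ P = F ↓ T = F
¬Q = ¬F = T
((R ∧ ¬U) ↓ P) ∧ ¬Q = F ∧ T = F
¬U = ¬T = F
S ↑ ¬U = F ↑ F = T
¬P = ¬T = F
(S ↑ ¬U) → ¬P = T → F = F
(((R ∧ ¬U) ↓ P) ∧ ¬Q) ↓ ((S ↑ ¬U) → ¬P) = F ↓ F = T
Hence Statement 3 is true.

2 of the 3 statements are true (Statement 2, Statement 3).

2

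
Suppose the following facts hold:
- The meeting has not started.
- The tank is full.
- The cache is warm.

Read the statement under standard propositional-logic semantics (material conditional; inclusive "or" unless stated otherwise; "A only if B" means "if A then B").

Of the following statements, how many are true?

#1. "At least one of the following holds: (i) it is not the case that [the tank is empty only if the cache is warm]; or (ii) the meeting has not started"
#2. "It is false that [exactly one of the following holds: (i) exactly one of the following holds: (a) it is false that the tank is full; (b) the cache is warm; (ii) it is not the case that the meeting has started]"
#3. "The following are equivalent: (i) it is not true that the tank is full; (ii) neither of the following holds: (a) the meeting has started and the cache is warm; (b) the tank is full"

3

Let Q = "the tank is full" (T), R = "the cache is warm" (T), P = "the meeting has started" (F).

#1: Formalization: ¬(¬Q → R) ∨ ¬P

¬Q = ¬T = F
¬Q → R = F → T = T
¬(¬Q → R) = ¬T = F
¬P = ¬F = T
¬(¬Q → R) ∨ ¬P = F ∨ T = T
So #1 is true.

#2: Parsed as ¬((¬Q ⊕ R) ⊕ ¬P)

¬Q = ¬T = F
¬Q ⊕ R = F ⊕ T = T
¬P = ¬F = T
(¬Q ⊕ R) ⊕ ¬P = T ⊕ T = F
¬((¬Q ⊕ R) ⊕ ¬P) = ¬F = T
So #2 is true.

#3: This is ¬Q ↔ ((P ∧ R) ↓ Q).

¬Q = ¬T = F
P ∧ R = F ∧ T = F
(P ∧ R) ↓ Q = F ↓ T = F
¬Q ↔ ((P ∧ R) ↓ Q) = F ↔ F = T
Thus #3 is true.

3 of the 3 statements are true.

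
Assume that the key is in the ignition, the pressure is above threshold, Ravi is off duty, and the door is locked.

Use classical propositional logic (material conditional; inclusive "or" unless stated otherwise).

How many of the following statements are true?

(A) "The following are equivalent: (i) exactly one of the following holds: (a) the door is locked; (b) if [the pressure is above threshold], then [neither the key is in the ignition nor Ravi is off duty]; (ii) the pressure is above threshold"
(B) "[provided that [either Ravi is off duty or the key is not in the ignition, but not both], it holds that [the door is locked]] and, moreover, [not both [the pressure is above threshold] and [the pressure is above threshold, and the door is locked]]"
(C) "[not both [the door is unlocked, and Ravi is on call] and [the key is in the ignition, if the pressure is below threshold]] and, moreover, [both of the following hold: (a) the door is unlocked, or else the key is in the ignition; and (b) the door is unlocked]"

1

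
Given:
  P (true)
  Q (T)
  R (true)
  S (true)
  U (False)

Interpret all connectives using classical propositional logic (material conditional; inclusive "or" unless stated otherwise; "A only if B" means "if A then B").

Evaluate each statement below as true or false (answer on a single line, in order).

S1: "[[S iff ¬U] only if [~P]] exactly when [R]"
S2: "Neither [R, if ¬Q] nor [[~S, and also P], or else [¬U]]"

S1 False, S2 False

S1: In symbols: ((S iff not U) -> not P) iff R

not U = not False = True
S iff not U = True iff True = True
not P = not True = False
(S iff not U) -> not P = True -> False = False
((S iff not U) -> not P) iff R = False iff True = False
So S1 is false.

S2: Parsed as (not Q -> R) nor ((not S and P) or not U)

not Q = not True = False
not Q -> R = False -> True = True
not S = not True = False
not S and P = False and True = False
not U = not False = True
(not S and P) or not U = False or True = True
(not Q -> R) nor ((not S and P) or not U) = True nor True = False
Thus S2 is false.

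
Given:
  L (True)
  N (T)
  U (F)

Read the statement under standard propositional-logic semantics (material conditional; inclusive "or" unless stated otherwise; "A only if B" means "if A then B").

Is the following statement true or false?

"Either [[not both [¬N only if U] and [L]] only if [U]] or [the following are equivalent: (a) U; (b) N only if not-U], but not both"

True.

Values: N=T, U=F, L=T.
In symbols: (((~N -> U) nand L) -> U) xor (U <-> (N -> ~U))

~N = ~T = F
~N -> U = F -> F = T
(~N -> U) nand L = T nand T = F
((~N -> U) nand L) -> U = F -> F = T
~U = ~F = T
N -> ~U = T -> T = T
U <-> (N -> ~U) = F <-> T = F
(((~N -> U) nand L) -> U) xor (U <-> (N -> ~U)) = T xor F = T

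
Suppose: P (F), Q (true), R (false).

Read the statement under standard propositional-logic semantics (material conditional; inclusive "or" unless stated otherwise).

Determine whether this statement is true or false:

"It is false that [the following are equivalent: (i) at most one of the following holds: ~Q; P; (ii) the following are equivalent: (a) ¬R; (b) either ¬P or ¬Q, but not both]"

Values: Q=T, P=F, R=F.
Formalization: ~((~Q nand P) <-> (~R <-> (~P xor ~Q)))

~Q = ~T = F
~Q nand P = F nand F = T
~R = ~F = T
~P = ~F = T
~Q = ~T = F
~P xor ~Q = T xor F = T
~R <-> (~P xor ~Q) = T <-> T = T
(~Q nand P) <-> (~R <-> (~P xor ~Q)) = T <-> T = T
~((~Q nand P) <-> (~R <-> (~P xor ~Q))) = ~T = F

False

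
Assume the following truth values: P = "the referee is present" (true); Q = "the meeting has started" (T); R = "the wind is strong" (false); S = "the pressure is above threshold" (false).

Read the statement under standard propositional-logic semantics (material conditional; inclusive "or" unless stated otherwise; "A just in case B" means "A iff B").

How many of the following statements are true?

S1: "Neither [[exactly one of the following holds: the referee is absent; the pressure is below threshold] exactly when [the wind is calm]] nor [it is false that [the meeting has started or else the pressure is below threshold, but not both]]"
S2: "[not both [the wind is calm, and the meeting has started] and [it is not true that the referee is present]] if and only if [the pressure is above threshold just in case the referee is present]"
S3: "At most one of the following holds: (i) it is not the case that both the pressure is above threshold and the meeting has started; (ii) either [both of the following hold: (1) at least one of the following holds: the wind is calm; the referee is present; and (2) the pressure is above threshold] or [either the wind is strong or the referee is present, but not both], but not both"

0

S1: In symbols: ((not P xor not S) iff not R) nor not (Q xor not S)

not P = not True = False
not S = not False = True
not P xor not S = False xor True = True
not R = not False = True
(not P xor not S) iff not R = True iff True = True
not S = not False = True
Q xor not S = True xor True = False
not (Q xor not S) = not False = True
((not P xor not S) iff not R) nor not (Q xor not S) = True nor True = False
Thus S1 is false.

S2: In symbols: ((not R and Q) nand not P) iff (S iff P)

not R = not False = True
not R and Q = True and True = True
not P = not True = False
(not R and Q) nand not P = True nand False = True
S iff P = False iff True = False
((not R and Q) nand not P) iff (S iff P) = True iff False = False
Hence S2 is false.

S3: This is (S nand Q) nand (((not R or P) and S) xor (R xor P)).

S nand Q = False nand True = True
not R = not False = True
not R or P = True or True = True
(not R or P) and S = True and False = False
R xor P = False xor True = True
((not R or P) and S) xor (R xor P) = False xor True = True
(S nand Q) nand (((not R or P) and S) xor (R xor P)) = True nand True = False
So S3 is false.

0 of the 3 statements are true (none).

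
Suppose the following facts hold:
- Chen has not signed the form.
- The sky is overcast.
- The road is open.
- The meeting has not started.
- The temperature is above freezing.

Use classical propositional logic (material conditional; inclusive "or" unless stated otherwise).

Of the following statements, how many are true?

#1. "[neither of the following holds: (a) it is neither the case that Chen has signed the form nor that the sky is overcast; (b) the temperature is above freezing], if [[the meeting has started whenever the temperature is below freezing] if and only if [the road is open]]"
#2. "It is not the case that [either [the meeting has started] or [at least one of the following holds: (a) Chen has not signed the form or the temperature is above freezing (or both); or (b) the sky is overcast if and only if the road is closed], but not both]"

Let P = "the temperature is below freezing" (False), V = "the meeting has started" (False), M = "the road is closed" (False), L = "Chen has signed the form" (False), K = "the sky is overcast" (True).

#1: This is ((P -> V) iff not M) -> ((L nor K) nor not P).

P -> V = False -> False = True
not M = not False = True
(P -> V) iff not M = True iff True = True
L nor K = False nor True = False
not P = not False = True
(L nor K) nor not P = False nor True = False
((P -> V) iff not M) -> ((L nor K) nor not P) = True -> False = False
Hence #1 is false.

#2: In symbols: not (V xor ((not L or not P) or (K iff M)))

not L = not False = True
not P = not False = True
not L or not P = True or True = True
K iff M = True iff False = False
(not L or not P) or (K iff M) = True or False = True
V xor ((not L or not P) or (K iff M)) = False xor True = True
not (V xor ((not L or not P) or (K iff M))) = not True = False
Thus #2 is false.

True statements: 0 (none).

0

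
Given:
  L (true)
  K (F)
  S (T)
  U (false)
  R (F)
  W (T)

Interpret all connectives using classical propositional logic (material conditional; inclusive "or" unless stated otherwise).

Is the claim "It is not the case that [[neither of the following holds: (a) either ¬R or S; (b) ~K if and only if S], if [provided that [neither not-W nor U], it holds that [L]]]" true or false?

The statement is true.

Parsed as ¬(((¬W ↓ U) → L) → ((¬R ∨ S) ↓ (¬K ↔ S)))

¬W = ¬T = F
¬W ↓ U = F ↓ F = T
(¬W ↓ U) → L = T → T = T
¬R = ¬F = T
¬R ∨ S = T ∨ T = T
¬K = ¬F = T
¬K ↔ S = T ↔ T = T
(¬R ∨ S) ↓ (¬K ↔ S) = T ↓ T = F
((¬W ↓ U) → L) → ((¬R ∨ S) ↓ (¬K ↔ S)) = T → F = F
¬(((¬W ↓ U) → L) → ((¬R ∨ S) ↓ (¬K ↔ S))) = ¬F = T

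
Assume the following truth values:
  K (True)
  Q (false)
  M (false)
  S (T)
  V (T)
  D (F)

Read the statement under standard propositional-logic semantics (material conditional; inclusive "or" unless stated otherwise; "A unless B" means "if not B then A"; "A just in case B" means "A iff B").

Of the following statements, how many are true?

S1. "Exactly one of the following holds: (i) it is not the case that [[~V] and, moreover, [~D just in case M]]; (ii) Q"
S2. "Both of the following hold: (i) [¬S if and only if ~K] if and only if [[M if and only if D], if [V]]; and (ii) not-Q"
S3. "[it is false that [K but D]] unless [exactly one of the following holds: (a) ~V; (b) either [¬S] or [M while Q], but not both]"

S1: This is not (not V and (not D iff M)) xor Q.

not V = not True = False
not D = not False = True
not D iff M = True iff False = False
not V and (not D iff M) = False and False = False
not (not V and (not D iff M)) = not False = True
not (not V and (not D iff M)) xor Q = True xor False = True
Hence S1 is true.

S2: In symbols: ((not S iff not K) iff (V -> (M iff D))) and not Q

not S = not True = False
not K = not True = False
not S iff not K = False iff False = True
M iff D = False iff False = True
V -> (M iff D) = True -> True = True
(not S iff not K) iff (V -> (M iff D)) = True iff True = True
not Q = not False = True
((not S iff not K) iff (V -> (M iff D))) and not Q = True and True = True
So S2 is true.

S3: In symbols: not (K and D) or (not V xor (not S xor (M and Q)))

K and D = True and False = False
not (K and D) = not False = True
not V = not True = False
not S = not True = False
M and Q = False and False = False
not S xor (M and Q) = False xor False = False
not V xor (not S xor (M and Q)) = False xor False = False
not (K and D) or (not V xor (not S xor (M and Q))) = True or False = True
So S3 is true.

3 of the 3 statements are true.

3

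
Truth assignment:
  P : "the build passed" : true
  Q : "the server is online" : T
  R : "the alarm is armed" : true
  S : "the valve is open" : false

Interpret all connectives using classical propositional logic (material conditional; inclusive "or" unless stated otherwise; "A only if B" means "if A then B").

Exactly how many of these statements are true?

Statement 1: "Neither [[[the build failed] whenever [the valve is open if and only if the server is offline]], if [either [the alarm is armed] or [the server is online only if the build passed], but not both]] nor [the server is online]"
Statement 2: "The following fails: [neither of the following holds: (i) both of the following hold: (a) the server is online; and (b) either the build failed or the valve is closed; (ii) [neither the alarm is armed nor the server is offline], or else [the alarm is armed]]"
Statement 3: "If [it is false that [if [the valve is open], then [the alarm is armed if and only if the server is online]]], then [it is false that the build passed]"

2

Statement 1: This is ((R xor (Q -> P)) -> ((S <-> ~Q) -> ~P)) nor Q.

Q -> P = T -> T = T
R xor (Q -> P) = T xor T = F
~Q = ~T = F
S <-> ~Q = F <-> F = T
~P = ~T = F
(S <-> ~Q) -> ~P = T -> F = F
(R xor (Q -> P)) -> ((S <-> ~Q) -> ~P) = F -> F = T
((R xor (Q -> P)) -> ((S <-> ~Q) -> ~P)) nor Q = T nor T = F
Thus Statement 1 is false.

Statement 2: In symbols: ~((Q & (~P | ~S)) nor ((R nor ~Q) | R))

~P = ~T = F
~S = ~F = T
~P | ~S = F | T = T
Q & (~P | ~S) = T & T = T
~Q = ~T = F
R nor ~Q = T nor F = F
(R nor ~Q) | R = F | T = T
(Q & (~P | ~S)) nor ((R nor ~Q) | R) = T nor T = F
~((Q & (~P | ~S)) nor ((R nor ~Q) | R)) = ~F = T
Thus Statement 2 is true.

Statement 3: This is ~(S -> (R <-> Q)) -> ~P.

R <-> Q = T <-> T = T
S -> (R <-> Q) = F -> T = T
~(S -> (R <-> Q)) = ~T = F
~P = ~T = F
~(S -> (R <-> Q)) -> ~P = F -> F = T
So Statement 3 is true.

Count: 2.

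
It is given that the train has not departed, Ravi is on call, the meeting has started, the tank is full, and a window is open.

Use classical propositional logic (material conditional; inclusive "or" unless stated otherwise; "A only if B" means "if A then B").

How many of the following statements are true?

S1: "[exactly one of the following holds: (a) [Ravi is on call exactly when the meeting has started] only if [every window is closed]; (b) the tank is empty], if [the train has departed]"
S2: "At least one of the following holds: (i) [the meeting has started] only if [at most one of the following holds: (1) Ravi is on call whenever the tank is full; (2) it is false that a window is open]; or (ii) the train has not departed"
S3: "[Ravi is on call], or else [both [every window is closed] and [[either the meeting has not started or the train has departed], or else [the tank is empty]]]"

Let P = "the train has departed" (F), Q = "Ravi is on call" (T), R = "the meeting has started" (T), U = "a window is open" (T), S = "the tank is full" (T).

S1: Parsed as P → (((Q ↔ R) → ¬U) ⊕ ¬S)

Q ↔ R = T ↔ T = T
¬U = ¬T = F
(Q ↔ R) → ¬U = T → F = F
¬S = ¬T = F
((Q ↔ R) → ¬U) ⊕ ¬S = F ⊕ F = F
P → (((Q ↔ R) → ¬U) ⊕ ¬S) = F → F = T
Thus S1 is true.

S2: This is (R → ((S → Q) ↑ ¬U)) ∨ ¬P.

S → Q = T → T = T
¬U = ¬T = F
(S → Q) ↑ ¬U = T ↑ F = T
R → ((S → Q) ↑ ¬U) = T → T = T
¬P = ¬F = T
(R → ((S → Q) ↑ ¬U)) ∨ ¬P = T ∨ T = T
So S2 is true.

S3: In symbols: Q ∨ (¬U ∧ ((¬R ∨ P) ∨ ¬S))

¬U = ¬T = F
¬R = ¬T = F
¬R ∨ P = F ∨ F = F
¬S = ¬T = F
(¬R ∨ P) ∨ ¬S = F ∨ F = F
¬U ∧ ((¬R ∨ P) ∨ ¬S) = F ∧ F = F
Q ∨ (¬U ∧ ((¬R ∨ P) ∨ ¬S)) = T ∨ F = T
So S3 is true.

True statements: 3 (S1, S2, S3).

3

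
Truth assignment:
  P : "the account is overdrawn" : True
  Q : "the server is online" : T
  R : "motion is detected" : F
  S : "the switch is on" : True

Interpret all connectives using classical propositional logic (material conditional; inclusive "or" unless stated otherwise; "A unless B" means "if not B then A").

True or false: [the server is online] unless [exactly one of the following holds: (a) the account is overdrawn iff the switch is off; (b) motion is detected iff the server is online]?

true

Formalization: Q | ((P <-> ~S) xor (R <-> Q))

~S = ~T = F
P <-> ~S = T <-> F = F
R <-> Q = F <-> T = F
(P <-> ~S) xor (R <-> Q) = F xor F = F
Q | ((P <-> ~S) xor (R <-> Q)) = T | F = T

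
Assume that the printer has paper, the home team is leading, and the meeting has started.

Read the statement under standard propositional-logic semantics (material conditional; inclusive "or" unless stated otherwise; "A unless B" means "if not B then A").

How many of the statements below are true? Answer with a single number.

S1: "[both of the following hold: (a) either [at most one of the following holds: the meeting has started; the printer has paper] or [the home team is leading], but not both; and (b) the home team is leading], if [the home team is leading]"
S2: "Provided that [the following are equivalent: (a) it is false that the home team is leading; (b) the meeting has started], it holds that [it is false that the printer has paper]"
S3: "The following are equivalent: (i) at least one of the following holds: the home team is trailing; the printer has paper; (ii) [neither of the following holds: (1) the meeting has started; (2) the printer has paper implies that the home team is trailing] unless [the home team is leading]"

3

Let H = "the home team is leading" (True), R = "the meeting has started" (True), L = "the printer has paper" (True).

S1: Parsed as H -> (((R nand L) xor H) and H)

R nand L = True nand True = False
(R nand L) xor H = False xor True = True
((R nand L) xor H) and H = True and True = True
H -> (((R nand L) xor H) and H) = True -> True = True
Thus S1 is true.

S2: Parsed as (not H iff R) -> not L

not H = not True = False
not H iff R = False iff True = False
not L = not True = False
(not H iff R) -> not L = False -> False = True
So S2 is true.

S3: In symbols: (not H or L) iff ((R nor (L -> not H)) or H)

not H = not True = False
not H or L = False or True = True
not H = not True = False
L -> not H = True -> False = False
R nor (L -> not H) = True nor False = False
(R nor (L -> not H)) or H = False or True = True
(not H or L) iff ((R nor (L -> not H)) or H) = True iff True = True
Thus S3 is true.

Count: 3.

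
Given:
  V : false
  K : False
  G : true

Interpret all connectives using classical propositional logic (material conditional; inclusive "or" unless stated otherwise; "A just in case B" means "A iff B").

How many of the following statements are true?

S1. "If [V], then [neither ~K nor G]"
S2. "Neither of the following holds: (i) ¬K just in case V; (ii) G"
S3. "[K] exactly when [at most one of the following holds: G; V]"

1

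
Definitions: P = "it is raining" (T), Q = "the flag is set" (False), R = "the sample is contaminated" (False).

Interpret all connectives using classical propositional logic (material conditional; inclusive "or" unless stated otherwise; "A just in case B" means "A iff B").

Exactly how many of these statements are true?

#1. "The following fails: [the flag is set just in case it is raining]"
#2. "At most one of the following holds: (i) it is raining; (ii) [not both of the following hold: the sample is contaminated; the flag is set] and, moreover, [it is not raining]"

2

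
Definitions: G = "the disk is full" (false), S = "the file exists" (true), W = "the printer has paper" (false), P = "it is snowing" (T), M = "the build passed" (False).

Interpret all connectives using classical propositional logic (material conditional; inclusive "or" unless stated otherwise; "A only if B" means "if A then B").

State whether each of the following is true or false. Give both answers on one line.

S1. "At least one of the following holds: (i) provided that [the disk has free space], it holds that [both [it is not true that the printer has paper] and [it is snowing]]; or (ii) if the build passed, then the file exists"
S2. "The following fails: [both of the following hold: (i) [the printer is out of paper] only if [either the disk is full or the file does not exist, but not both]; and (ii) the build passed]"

S1: Formalization: (not G -> (not W and P)) or (M -> S)

not G = not False = True
not W = not False = True
not W and P = True and True = True
not G -> (not W and P) = True -> True = True
M -> S = False -> True = True
(not G -> (not W and P)) or (M -> S) = True or True = True
So S1 is true.

S2: In symbols: not ((not W -> (G xor not S)) and M)

not W = not False = True
not S = not True = False
G xor not S = False xor False = False
not W -> (G xor not S) = True -> False = False
(not W -> (G xor not S)) and M = False and False = False
not ((not W -> (G xor not S)) and M) = not False = True
So S2 is true.

S1 T / S2 T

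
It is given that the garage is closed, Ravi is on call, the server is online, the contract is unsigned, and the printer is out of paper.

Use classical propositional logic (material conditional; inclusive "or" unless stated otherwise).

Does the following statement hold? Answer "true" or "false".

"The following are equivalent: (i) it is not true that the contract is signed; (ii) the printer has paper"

Let K = "the contract is signed" (False), L = "the printer has paper" (False).
Parsed as not K iff L

not K = not False = True
not K iff L = True iff False = False

The statement is false.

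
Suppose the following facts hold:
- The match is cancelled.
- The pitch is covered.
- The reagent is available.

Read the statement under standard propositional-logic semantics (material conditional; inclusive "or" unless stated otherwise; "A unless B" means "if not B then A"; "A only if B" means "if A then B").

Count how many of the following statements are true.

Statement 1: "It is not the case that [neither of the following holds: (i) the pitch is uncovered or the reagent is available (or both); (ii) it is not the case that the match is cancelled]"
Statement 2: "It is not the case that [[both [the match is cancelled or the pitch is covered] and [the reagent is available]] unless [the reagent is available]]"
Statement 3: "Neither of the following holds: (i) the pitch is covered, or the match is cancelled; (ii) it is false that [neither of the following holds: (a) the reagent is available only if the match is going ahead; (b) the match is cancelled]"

Let R = "the pitch is covered" (T), V = "the reagent is available" (T), L = "the match is cancelled" (T).

Statement 1: Parsed as ~((~R | V) nor ~L)

~R = ~T = F
~R | V = F | T = T
~L = ~T = F
(~R | V) nor ~L = T nor F = F
~((~R | V) nor ~L) = ~F = T
Thus Statement 1 is true.

Statement 2: Parsed as ~(((L | R) & V) | V)

L | R = T | T = T
(L | R) & V = T & T = T
((L | R) & V) | V = T | T = T
~(((L | R) & V) | V) = ~T = F
So Statement 2 is false.

Statement 3: In symbols: (R | L) nor ~((V -> ~L) nor L)

R | L = T | T = T
~L = ~T = F
V -> ~L = T -> F = F
(V -> ~L) nor L = F nor T = F
~((V -> ~L) nor L) = ~F = T
(R | L) nor ~((V -> ~L) nor L) = T nor T = F
So Statement 3 is false.

Count: 1.

1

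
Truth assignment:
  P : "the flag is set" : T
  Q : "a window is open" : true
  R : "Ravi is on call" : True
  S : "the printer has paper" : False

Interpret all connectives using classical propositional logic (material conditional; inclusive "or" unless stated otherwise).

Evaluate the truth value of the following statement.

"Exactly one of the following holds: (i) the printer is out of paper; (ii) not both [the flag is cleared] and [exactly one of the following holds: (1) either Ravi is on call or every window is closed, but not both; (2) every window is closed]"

Formalization: not S xor (not P nand ((R xor not Q) xor not Q))

not S = not False = True
not P = not True = False
not Q = not True = False
R xor not Q = True xor False = True
not Q = not True = False
(R xor not Q) xor not Q = True xor False = True
not P nand ((R xor not Q) xor not Q) = False nand True = True
not S xor (not P nand ((R xor not Q) xor not Q)) = True xor True = False

The statement is false.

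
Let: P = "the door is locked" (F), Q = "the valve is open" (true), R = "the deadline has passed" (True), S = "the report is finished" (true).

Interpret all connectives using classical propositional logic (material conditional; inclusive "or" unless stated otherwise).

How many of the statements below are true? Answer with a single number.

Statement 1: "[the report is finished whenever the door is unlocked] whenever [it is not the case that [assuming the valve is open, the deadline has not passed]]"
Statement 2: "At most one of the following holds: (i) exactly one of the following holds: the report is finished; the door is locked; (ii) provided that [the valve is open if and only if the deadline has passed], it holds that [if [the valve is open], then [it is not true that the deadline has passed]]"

2

Statement 1: Parsed as not (Q -> not R) -> (not P -> S)

not R = not True = False
Q -> not R = True -> False = False
not (Q -> not R) = not False = True
not P = not False = True
not P -> S = True -> True = True
not (Q -> not R) -> (not P -> S) = True -> True = True
Hence Statement 1 is true.

Statement 2: Parsed as (S xor P) nand ((Q iff R) -> (Q -> not R))

S xor P = True xor False = True
Q iff R = True iff True = True
not R = not True = False
Q -> not R = True -> False = False
(Q iff R) -> (Q -> not R) = True -> False = False
(S xor P) nand ((Q iff R) -> (Q -> not R)) = True nand False = True
So Statement 2 is true.

2 of the 2 statements are true.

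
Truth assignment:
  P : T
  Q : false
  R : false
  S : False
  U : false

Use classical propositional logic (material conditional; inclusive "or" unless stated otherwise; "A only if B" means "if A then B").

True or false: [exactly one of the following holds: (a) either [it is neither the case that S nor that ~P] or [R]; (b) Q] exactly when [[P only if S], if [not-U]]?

False

In symbols: (((S nor ~P) | R) xor Q) <-> (~U -> (P -> S))

~P = ~T = F
S nor ~P = F nor F = T
(S nor ~P) | R = T | F = T
((S nor ~P) | R) xor Q = T xor F = T
~U = ~F = T
P -> S = T -> F = F
~U -> (P -> S) = T -> F = F
(((S nor ~P) | R) xor Q) <-> (~U -> (P -> S)) = T <-> F = F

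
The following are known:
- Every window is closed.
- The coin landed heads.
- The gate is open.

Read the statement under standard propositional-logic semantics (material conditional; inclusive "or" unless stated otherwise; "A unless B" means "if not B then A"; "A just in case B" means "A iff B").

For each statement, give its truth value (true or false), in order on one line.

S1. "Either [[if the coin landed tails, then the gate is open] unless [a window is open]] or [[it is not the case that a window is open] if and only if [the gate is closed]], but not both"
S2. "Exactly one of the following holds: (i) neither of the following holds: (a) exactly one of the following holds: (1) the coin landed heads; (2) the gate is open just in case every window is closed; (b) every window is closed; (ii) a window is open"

S1 true; S2 false

Let N = "the coin landed heads" (T), Q = "the gate is open" (T), H = "a window is open" (F).

S1: In symbols: ((~N -> Q) | H) xor (~H <-> ~Q)

~N = ~T = F
~N -> Q = F -> T = T
(~N -> Q) | H = T | F = T
~H = ~F = T
~Q = ~T = F
~H <-> ~Q = T <-> F = F
((~N -> Q) | H) xor (~H <-> ~Q) = T xor F = T
So S1 is true.

S2: In symbols: ((N xor (Q <-> ~H)) nor ~H) xor H

~H = ~F = T
Q <-> ~H = T <-> T = T
N xor (Q <-> ~H) = T xor T = F
~H = ~F = T
(N xor (Q <-> ~H)) nor ~H = F nor T = F
((N xor (Q <-> ~H)) nor ~H) xor H = F xor F = F
Hence S2 is false.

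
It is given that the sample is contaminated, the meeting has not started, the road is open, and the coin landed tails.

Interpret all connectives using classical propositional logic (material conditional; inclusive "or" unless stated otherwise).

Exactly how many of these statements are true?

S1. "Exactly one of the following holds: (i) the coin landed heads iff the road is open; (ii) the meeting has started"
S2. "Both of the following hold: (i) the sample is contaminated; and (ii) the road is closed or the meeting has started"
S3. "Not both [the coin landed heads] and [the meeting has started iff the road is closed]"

1

Let S = "the coin landed heads" (F), R = "the road is closed" (F), Q = "the meeting has started" (F), P = "the sample is contaminated" (T).

S1: In symbols: (S <-> ~R) xor Q

~R = ~F = T
S <-> ~R = F <-> T = F
(S <-> ~R) xor Q = F xor F = F
Thus S1 is false.

S2: Formalization: P & (R | Q)

R | Q = F | F = F
P & (R | Q) = T & F = F
Thus S2 is false.

S3: This is S nand (Q <-> R).

Q <-> R = F <-> F = T
S nand (Q <-> R) = F nand T = T
So S3 is true.

Count: 1.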